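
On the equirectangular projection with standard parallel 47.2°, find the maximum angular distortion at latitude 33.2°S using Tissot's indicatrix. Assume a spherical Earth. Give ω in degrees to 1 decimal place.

11.9°

In the equirectangular projection with standard parallel φ₀ = 47.2° (x = Rλ cos φ₀, y = Rφ), meridians are true-scale (h = 1) and the parallel scale is k = cos φ₀ / cos φ.
At 33.2°: h = 1.000, k = 0.8120; principal scales a = 1.000, b = 0.8120.
sin(ω/2) = (a − b)/(a + b) = 0.1880/1.812 = 0.1038, so ω = 2 arcsin(0.1038) ≈ 11.9°.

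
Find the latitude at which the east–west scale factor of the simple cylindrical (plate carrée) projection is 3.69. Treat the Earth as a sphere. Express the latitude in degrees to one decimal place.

Plate carrée: h = 1, k = sec φ along parallels.
sec φ = 3.69  ⇒  cos φ = 0.2710  ⇒  φ ≈ 74.3°.

74.3°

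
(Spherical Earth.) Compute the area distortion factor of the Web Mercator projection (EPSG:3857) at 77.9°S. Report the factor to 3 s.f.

Mercator is conformal, so the point scale is isotropic: h = k = sec φ = 1/cos φ.
Areal scale = k² = sec²φ = 1/cos²(77.9°) = 1/0.2096² = 22.76.

22.8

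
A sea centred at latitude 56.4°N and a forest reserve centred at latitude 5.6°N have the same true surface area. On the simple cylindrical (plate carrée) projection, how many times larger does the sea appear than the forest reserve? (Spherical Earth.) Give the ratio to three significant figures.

For the equirectangular projection with φ₀ = 0 (plate carrée), h = 1 along meridians and k = sec φ along parallels.
Areal scale at 56.4°: h·k = 1.000 × 1.807 = 1.807.
Areal scale at 5.6°: h·k = 1.000 × 1.005 = 1.005.
Ratio = 1.807/1.005 ≈ 1.80.

1.80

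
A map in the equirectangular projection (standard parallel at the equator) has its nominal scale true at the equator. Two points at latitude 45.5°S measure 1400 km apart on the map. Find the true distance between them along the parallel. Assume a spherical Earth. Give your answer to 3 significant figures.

981 km

Plate carrée maps x = Rλ, y = Rφ. The meridian scale is h = 1 and the parallel scale is k = 1/cos φ = sec φ.
Along the parallel at 45.5°, map distances are exaggerated by k = sec 45.5° = 1.427.
True distance = 1400 / 1.427 = 1400 × cos 45.5° ≈ 981 km.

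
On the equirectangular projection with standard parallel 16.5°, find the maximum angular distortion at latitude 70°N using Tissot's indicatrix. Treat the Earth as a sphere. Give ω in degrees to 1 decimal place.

The equidistant cylindrical projection with φ₀ = 16.5° has h = 1 (meridians true) and k = cos φ₀ / cos φ along parallels.
At 70°: h = 1.000, k = 2.803; principal scales a = 2.803, b = 1.000.
sin(ω/2) = (a − b)/(a + b) = 1.803/3.803 = 0.4742, so ω = 2 arcsin(0.4742) ≈ 56.6°.

56.6°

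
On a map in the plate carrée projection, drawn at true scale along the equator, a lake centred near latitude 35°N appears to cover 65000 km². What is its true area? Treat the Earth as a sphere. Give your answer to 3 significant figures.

For the equirectangular projection with φ₀ = 0 (plate carrée), h = 1 along meridians and k = sec φ along parallels.
Areal scale = h·k = 1 × sec φ; at 35°, h = 1.000, k = 1.221, so h·k = 1.221.
True area = apparent / (areal scale) = 65000 / 1.221 ≈ 53200 km².

53200 km²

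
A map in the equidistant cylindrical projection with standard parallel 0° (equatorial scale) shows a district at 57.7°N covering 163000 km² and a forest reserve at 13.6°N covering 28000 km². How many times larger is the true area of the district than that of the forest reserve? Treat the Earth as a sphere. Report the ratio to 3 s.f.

On the plate carrée, areal scale = h·k = 1 × sec φ, so true area = apparent × cos φ.
True area of district: 163000 × cos(57.7°) = 163000 × 0.5344 = 87100 km².
True area of forest reserve: 28000 × cos(13.6°) = 28000 × 0.9720 = 27210 km².
Ratio = 87100 / 27210 ≈ 3.20.

3.20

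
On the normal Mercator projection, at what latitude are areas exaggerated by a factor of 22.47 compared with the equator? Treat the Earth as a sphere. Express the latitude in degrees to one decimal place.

77.8°

Mercator areal scale is sec²φ.
sec²φ = 22.47  ⇒  cos²φ = 0.04450  ⇒  cos φ = 0.2110.
φ = arccos(0.2110) ≈ 77.8°.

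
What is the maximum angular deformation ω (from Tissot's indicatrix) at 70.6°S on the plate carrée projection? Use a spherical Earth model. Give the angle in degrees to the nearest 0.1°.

In the plate carrée (x = Rλ, y = Rφ), meridians are true-scale (h = 1) and parallels are stretched by k = sec φ.
At 70.6°: h = 1.000, k = 3.011; principal scales a = 3.011, b = 1.000.
sin(ω/2) = (a − b)/(a + b) = 2.011/4.011 = 0.5013, so ω = 2 arcsin(0.5013) ≈ 60.2°.

60.2°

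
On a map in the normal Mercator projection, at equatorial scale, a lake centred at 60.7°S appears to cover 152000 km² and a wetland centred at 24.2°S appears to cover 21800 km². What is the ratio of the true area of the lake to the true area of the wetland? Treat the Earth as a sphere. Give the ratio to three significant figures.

Since Mercator area scale is 1/cos²φ, the true area equals the apparent area multiplied by cos²φ.
True area of lake: 152000 × cos²(60.7°) = 152000 × 0.2395 = 36400 km².
True area of wetland: 21800 × cos²(24.2°) = 21800 × 0.8320 = 18140 km².
Ratio = 36400 / 18140 ≈ 2.01.

2.01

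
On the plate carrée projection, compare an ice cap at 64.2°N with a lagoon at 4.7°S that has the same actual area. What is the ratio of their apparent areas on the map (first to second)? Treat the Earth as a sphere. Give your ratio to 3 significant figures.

In the plate carrée (x = Rλ, y = Rφ), meridians are true-scale (h = 1) and parallels are stretched by k = sec φ.
Areal scale at 64.2°: h·k = 1.000 × 2.298 = 2.298.
Areal scale at 4.7°: h·k = 1.000 × 1.003 = 1.003.
Ratio = 2.298/1.003 ≈ 2.29.

2.29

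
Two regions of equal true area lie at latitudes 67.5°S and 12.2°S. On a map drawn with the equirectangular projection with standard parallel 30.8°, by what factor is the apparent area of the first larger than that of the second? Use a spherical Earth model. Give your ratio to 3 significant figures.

In the equirectangular projection with standard parallel φ₀ = 30.8° (x = Rλ cos φ₀, y = Rφ), meridians are true-scale (h = 1) and the parallel scale is k = cos φ₀ / cos φ.
Areal scale at 67.5°: h·k = 1.000 × 2.245 = 2.245.
Areal scale at 12.2°: h·k = 1.000 × 0.8788 = 0.8788.
Ratio = 2.245/0.8788 ≈ 2.55.

2.55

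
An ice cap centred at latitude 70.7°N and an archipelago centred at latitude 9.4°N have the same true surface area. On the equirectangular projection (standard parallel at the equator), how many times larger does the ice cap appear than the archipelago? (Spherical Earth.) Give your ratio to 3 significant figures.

For the equirectangular projection with φ₀ = 0 (plate carrée), h = 1 along meridians and k = sec φ along parallels.
Areal scale at 70.7°: h·k = 1.000 × 3.026 = 3.026.
Areal scale at 9.4°: h·k = 1.000 × 1.014 = 1.014.
Ratio = 3.026/1.014 ≈ 2.98.

2.98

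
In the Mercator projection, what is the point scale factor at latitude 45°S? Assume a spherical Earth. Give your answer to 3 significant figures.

Mercator is conformal, so the point scale is isotropic: h = k = sec φ = 1/cos φ.
k = 1/cos 45° = 1/0.7071 = 1.414.

1.41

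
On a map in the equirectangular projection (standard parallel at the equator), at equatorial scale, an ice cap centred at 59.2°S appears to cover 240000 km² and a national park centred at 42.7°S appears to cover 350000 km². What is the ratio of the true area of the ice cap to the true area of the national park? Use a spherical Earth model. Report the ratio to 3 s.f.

Plate carrée has h = 1 and k = sec φ, giving areal scale sec φ; true area = (apparent area) · cos φ.
True area of ice cap: 240000 × cos(59.2°) = 240000 × 0.5120 = 122900 km².
True area of national park: 350000 × cos(42.7°) = 350000 × 0.7349 = 257200 km².
Ratio = 122900 / 257200 ≈ 0.478.

0.478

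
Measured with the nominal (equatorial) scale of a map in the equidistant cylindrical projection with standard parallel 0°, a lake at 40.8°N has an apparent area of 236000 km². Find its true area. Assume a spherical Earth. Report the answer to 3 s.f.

179000 km²

Plate carrée maps x = Rλ, y = Rφ. The meridian scale is h = 1 and the parallel scale is k = 1/cos φ = sec φ.
Areal scale = h·k = 1 × sec φ; at 40.8°, h = 1.000, k = 1.321, so h·k = 1.321.
True area = apparent / (areal scale) = 236000 / 1.321 ≈ 179000 km².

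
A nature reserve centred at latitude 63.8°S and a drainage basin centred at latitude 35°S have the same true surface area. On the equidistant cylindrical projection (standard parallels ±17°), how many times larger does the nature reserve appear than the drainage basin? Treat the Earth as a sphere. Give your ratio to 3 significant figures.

With standard parallel φ₀ = 17°, the equirectangular projection gives x = Rλ cos φ₀, y = Rφ, so h = 1 and k = cos 17° / cos φ.
Areal scale at 63.8°: h·k = 1.000 × 2.166 = 2.166.
Areal scale at 35°: h·k = 1.000 × 1.167 = 1.167.
Ratio = 2.166/1.167 ≈ 1.86.

1.86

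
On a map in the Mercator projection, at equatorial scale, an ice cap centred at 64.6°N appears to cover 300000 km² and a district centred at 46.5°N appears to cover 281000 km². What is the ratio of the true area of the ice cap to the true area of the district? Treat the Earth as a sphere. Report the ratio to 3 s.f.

Mercator's areal exaggeration is sec²φ; hence true area = (apparent area) · cos²φ.
True area of ice cap: 300000 × cos²(64.6°) = 300000 × 0.1840 = 55200 km².
True area of district: 281000 × cos²(46.5°) = 281000 × 0.4738 = 133100 km².
Ratio = 55200 / 133100 ≈ 0.415.

0.415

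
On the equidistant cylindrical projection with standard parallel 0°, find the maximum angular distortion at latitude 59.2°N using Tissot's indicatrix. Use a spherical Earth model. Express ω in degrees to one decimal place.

Plate carrée maps x = Rλ, y = Rφ. The meridian scale is h = 1 and the parallel scale is k = 1/cos φ = sec φ.
At 59.2°: h = 1.000, k = 1.953; principal scales a = 1.953, b = 1.000.
sin(ω/2) = (a − b)/(a + b) = 0.9530/2.953 = 0.3227, so ω = 2 arcsin(0.3227) ≈ 37.7°.

37.7°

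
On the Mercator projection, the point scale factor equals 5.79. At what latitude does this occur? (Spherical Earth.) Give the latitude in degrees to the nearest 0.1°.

80.1°

Mercator scale is k = sec φ = 1/cos φ.
1/cos φ = 5.79  ⇒  cos φ = 0.1727  ⇒  φ = arccos(0.1727) ≈ 80.1°.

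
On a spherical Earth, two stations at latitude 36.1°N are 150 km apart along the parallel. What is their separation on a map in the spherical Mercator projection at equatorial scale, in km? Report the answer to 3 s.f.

The Mercator projection is conformal; its linear scale factor is the same in every direction and equals sec φ = 1/cos φ.
Along the parallel, k = sec 36.1° = 1/0.8080 = 1.238.
Map distance = 150 × 1.238 ≈ 186 km.

186 km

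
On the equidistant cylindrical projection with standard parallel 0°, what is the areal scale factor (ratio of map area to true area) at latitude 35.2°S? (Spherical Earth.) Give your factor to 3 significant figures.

In the plate carrée (x = Rλ, y = Rφ), meridians are true-scale (h = 1) and parallels are stretched by k = sec φ.
Areal scale = h·k = 1 × sec φ; at 35.2°, h = 1.000, k = 1.224, so h·k = 1.224.

1.22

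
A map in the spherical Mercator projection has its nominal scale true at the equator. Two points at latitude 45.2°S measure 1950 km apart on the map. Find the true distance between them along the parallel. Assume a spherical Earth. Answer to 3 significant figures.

1370 km

For Mercator, h = k = sec φ (a conformal cylindrical projection has a single point scale, 1/cos φ).
Along the parallel at 45.2°, map distances are exaggerated by k = sec 45.2° = 1.419.
True distance = 1950 / 1.419 = 1950 × cos 45.2° ≈ 1370 km.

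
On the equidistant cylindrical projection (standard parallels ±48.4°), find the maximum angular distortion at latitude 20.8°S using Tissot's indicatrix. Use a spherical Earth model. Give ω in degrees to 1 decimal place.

With standard parallel φ₀ = 48.4°, the equirectangular projection gives x = Rλ cos φ₀, y = Rφ, so h = 1 and k = cos 48.4° / cos φ.
At 20.8°: h = 1.000, k = 0.7102; principal scales a = 1.000, b = 0.7102.
sin(ω/2) = (a − b)/(a + b) = 0.2898/1.710 = 0.1694, so ω = 2 arcsin(0.1694) ≈ 19.5°.

19.5°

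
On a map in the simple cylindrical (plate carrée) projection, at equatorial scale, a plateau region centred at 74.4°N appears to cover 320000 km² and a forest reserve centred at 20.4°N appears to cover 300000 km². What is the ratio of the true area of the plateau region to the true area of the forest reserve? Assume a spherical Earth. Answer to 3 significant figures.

0.306

Plate carrée has h = 1 and k = sec φ, giving areal scale sec φ; true area = (apparent area) · cos φ.
True area of plateau region: 320000 × cos(74.4°) = 320000 × 0.2689 = 86050 km².
True area of forest reserve: 300000 × cos(20.4°) = 300000 × 0.9373 = 281200 km².
Ratio = 86050 / 281200 ≈ 0.306.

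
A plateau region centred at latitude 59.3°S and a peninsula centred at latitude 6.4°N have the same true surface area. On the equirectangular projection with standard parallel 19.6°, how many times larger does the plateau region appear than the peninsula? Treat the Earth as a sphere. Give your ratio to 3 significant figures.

1.95

With standard parallel φ₀ = 19.6°, the equirectangular projection gives x = Rλ cos φ₀, y = Rφ, so h = 1 and k = cos 19.6° / cos φ.
Areal scale at 59.3°: h·k = 1.000 × 1.845 = 1.845.
Areal scale at 6.4°: h·k = 1.000 × 0.9480 = 0.9480.
Ratio = 1.845/0.9480 ≈ 1.95.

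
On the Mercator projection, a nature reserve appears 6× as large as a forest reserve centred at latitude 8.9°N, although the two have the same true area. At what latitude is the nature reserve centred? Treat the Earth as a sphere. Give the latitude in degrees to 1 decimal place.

66.2°

On Mercator, (apparent₁)/(apparent₂) = sec²φ₁ / sec²φ₂ when true areas are equal.
cos²φ₂ / cos²φ₁ = 6  ⇒  cos φ₁ = cos 8.9° / √6 = 0.9880/2.449 = 0.4033.
φ₁ = arccos(0.4033) ≈ 66.2°.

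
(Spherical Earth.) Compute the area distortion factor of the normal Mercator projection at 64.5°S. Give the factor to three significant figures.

5.40

The Mercator projection is conformal; its linear scale factor is the same in every direction and equals sec φ = 1/cos φ.
Areal scale = k² = sec²φ = 1/cos²(64.5°) = 1/0.4305² = 5.395.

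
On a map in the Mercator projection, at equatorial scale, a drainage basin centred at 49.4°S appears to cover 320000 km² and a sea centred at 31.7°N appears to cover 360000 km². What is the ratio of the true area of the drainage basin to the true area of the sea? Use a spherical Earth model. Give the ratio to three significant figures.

0.520

Since Mercator area scale is 1/cos²φ, the true area equals the apparent area multiplied by cos²φ.
True area of drainage basin: 320000 × cos²(49.4°) = 320000 × 0.4235 = 135500 km².
True area of sea: 360000 × cos²(31.7°) = 360000 × 0.7239 = 260600 km².
Ratio = 135500 / 260600 ≈ 0.520.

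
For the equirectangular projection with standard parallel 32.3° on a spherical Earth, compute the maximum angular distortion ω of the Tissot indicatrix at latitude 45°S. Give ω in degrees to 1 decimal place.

10.2°

With standard parallel φ₀ = 32.3°, the equirectangular projection gives x = Rλ cos φ₀, y = Rφ, so h = 1 and k = cos 32.3° / cos φ.
At 45°: h = 1.000, k = 1.195; principal scales a = 1.195, b = 1.000.
sin(ω/2) = (a − b)/(a + b) = 0.1954/2.195 = 0.08900, so ω = 2 arcsin(0.08900) ≈ 10.2°.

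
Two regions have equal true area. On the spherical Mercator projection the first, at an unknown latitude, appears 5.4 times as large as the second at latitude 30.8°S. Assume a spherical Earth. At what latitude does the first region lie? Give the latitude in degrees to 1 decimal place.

Mercator areal scale is sec²φ, so apparent-area ratio = sec²φ₁ / sec²φ₂ = cos²φ₂ / cos²φ₁.
cos²φ₂ / cos²φ₁ = 5.4  ⇒  cos φ₁ = cos 30.8° / √5.4 = 0.8590/2.324 = 0.3696.
φ₁ = arccos(0.3696) ≈ 68.3°.

68.3°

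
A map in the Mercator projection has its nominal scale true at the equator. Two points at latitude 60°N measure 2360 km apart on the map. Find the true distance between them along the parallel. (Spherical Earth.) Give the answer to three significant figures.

Mercator is conformal, so the point scale is isotropic: h = k = sec φ = 1/cos φ.
Along the parallel at 60°, map distances are exaggerated by k = sec 60° = 2.000.
True distance = 2360 / 2.000 = 2360 × cos 60° ≈ 1180 km.

1180 km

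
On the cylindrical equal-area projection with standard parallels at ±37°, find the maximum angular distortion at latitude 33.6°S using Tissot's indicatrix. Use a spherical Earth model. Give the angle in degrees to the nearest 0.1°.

Cylindrical equal-area (φ₀ = 37°): h = cos φ / cos 37° along meridians, k = cos 37° / cos φ along parallels; h·k = 1.
At 33.6°: h = 1.043, k = 0.9588; principal scales a = 1.043, b = 0.9588.
sin(ω/2) = (a − b)/(a + b) = 0.08409/2.002 = 0.04201, so ω = 2 arcsin(0.04201) ≈ 4.8°.

4.8°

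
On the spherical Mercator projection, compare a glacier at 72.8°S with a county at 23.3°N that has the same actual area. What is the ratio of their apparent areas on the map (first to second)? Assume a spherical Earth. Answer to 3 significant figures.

Mercator is conformal with k = sec φ, so areal scale = k² = sec²φ.
At 72.8°: sec²(72.8°) = 1/0.2957² = 11.44.
At 23.3°: sec²(23.3°) = 1/0.9184² = 1.185.
Ratio = 11.44/1.185 = cos²(23.3°)/cos²(72.8°) ≈ 9.65.

9.65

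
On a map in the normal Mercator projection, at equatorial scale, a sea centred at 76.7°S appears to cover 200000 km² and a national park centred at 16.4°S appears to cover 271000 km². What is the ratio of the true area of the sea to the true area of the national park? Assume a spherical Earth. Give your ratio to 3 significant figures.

Since Mercator area scale is 1/cos²φ, the true area equals the apparent area multiplied by cos²φ.
True area of sea: 200000 × cos²(76.7°) = 200000 × 0.05292 = 10580 km².
True area of national park: 271000 × cos²(16.4°) = 271000 × 0.9203 = 249400 km².
Ratio = 10580 / 249400 ≈ 0.0424.

0.0424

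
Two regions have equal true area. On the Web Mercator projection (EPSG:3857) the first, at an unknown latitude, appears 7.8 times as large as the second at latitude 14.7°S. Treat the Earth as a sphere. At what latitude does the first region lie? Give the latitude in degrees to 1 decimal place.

On Mercator, (apparent₁)/(apparent₂) = sec²φ₁ / sec²φ₂ when true areas are equal.
cos²φ₂ / cos²φ₁ = 7.8  ⇒  cos φ₁ = cos 14.7° / √7.8 = 0.9673/2.793 = 0.3463.
φ₁ = arccos(0.3463) ≈ 69.7°.

69.7°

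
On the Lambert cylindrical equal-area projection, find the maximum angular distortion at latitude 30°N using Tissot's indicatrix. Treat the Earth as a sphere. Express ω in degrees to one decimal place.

The Lambert cylindrical equal-area projection is the cylindrical equal-area projection with its standard parallel at the equator (φ₀ = 0). Cylindrical equal-area (φ₀ = 0°): h = cos φ / cos 0° along meridians, k = cos 0° / cos φ along parallels; h·k = 1.
At 30°: h = 0.8660, k = 1.155; principal scales a = 1.155, b = 0.8660.
sin(ω/2) = (a − b)/(a + b) = 0.2887/2.021 = 0.1429, so ω = 2 arcsin(0.1429) ≈ 16.4°.

16.4°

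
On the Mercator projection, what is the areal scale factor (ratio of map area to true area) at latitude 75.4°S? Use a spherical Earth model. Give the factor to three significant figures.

15.7

Mercator is conformal, so the point scale is isotropic: h = k = sec φ = 1/cos φ.
Areal scale = k² = sec²φ = 1/cos²(75.4°) = 1/0.2521² = 15.74.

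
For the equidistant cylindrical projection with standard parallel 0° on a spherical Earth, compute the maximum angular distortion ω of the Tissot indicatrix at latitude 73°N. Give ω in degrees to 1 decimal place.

66.4°

In the plate carrée (x = Rλ, y = Rφ), meridians are true-scale (h = 1) and parallels are stretched by k = sec φ.
At 73°: h = 1.000, k = 3.420; principal scales a = 3.420, b = 1.000.
sin(ω/2) = (a − b)/(a + b) = 2.420/4.420 = 0.5475, so ω = 2 arcsin(0.5475) ≈ 66.4°.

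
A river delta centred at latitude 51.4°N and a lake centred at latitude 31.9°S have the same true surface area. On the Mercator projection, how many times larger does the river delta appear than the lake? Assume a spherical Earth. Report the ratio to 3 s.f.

1.85

On Mercator, area is exaggerated by sec²φ = 1/cos²φ.
At 51.4°: sec²(51.4°) = 1/0.6239² = 2.569.
At 31.9°: sec²(31.9°) = 1/0.8490² = 1.387.
Ratio = 2.569/1.387 = cos²(31.9°)/cos²(51.4°) ≈ 1.85.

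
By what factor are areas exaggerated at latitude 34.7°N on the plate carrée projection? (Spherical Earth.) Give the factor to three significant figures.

1.22

Plate carrée maps x = Rλ, y = Rφ. The meridian scale is h = 1 and the parallel scale is k = 1/cos φ = sec φ.
Areal scale = h·k = 1 × sec φ; at 34.7°, h = 1.000, k = 1.216, so h·k = 1.216.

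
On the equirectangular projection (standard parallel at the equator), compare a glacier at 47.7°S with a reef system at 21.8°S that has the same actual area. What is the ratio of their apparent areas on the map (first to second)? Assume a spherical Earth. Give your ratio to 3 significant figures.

1.38

In the plate carrée (x = Rλ, y = Rφ), meridians are true-scale (h = 1) and parallels are stretched by k = sec φ.
Areal scale at 47.7°: h·k = 1.000 × 1.486 = 1.486.
Areal scale at 21.8°: h·k = 1.000 × 1.077 = 1.077.
Ratio = 1.486/1.077 ≈ 1.38.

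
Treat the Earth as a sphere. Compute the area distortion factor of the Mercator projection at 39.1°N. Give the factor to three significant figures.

1.66

For Mercator, h = k = sec φ (a conformal cylindrical projection has a single point scale, 1/cos φ).
Areal scale = k² = sec²φ = 1/cos²(39.1°) = 1/0.7760² = 1.660.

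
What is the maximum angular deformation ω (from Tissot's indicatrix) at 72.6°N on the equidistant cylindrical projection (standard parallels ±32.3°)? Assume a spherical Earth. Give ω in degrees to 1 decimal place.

57.0°

In the equirectangular projection with standard parallel φ₀ = 32.3° (x = Rλ cos φ₀, y = Rφ), meridians are true-scale (h = 1) and the parallel scale is k = cos φ₀ / cos φ.
At 72.6°: h = 1.000, k = 2.827; principal scales a = 2.827, b = 1.000.
sin(ω/2) = (a − b)/(a + b) = 1.827/3.827 = 0.4773, so ω = 2 arcsin(0.4773) ≈ 57.0°.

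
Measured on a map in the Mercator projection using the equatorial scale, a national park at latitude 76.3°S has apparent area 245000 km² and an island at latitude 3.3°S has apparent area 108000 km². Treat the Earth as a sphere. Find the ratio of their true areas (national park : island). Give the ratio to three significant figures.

Mercator's areal exaggeration is sec²φ; hence true area = (apparent area) · cos²φ.
True area of national park: 245000 × cos²(76.3°) = 245000 × 0.05609 = 13740 km².
True area of island: 108000 × cos²(3.3°) = 108000 × 0.9967 = 107600 km².
Ratio = 13740 / 107600 ≈ 0.128.

0.128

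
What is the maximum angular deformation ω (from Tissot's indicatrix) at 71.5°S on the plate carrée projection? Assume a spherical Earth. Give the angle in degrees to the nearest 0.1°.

Plate carrée maps x = Rλ, y = Rφ. The meridian scale is h = 1 and the parallel scale is k = 1/cos φ = sec φ.
At 71.5°: h = 1.000, k = 3.152; principal scales a = 3.152, b = 1.000.
sin(ω/2) = (a − b)/(a + b) = 2.152/4.152 = 0.5183, so ω = 2 arcsin(0.5183) ≈ 62.4°.

62.4°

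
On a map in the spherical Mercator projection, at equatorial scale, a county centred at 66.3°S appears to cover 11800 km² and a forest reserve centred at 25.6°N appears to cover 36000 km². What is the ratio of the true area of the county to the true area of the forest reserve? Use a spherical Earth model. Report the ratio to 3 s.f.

0.0651

Mercator's areal exaggeration is sec²φ; hence true area = (apparent area) · cos²φ.
True area of county: 11800 × cos²(66.3°) = 11800 × 0.1616 = 1906 km².
True area of forest reserve: 36000 × cos²(25.6°) = 36000 × 0.8133 = 29280 km².
Ratio = 1906 / 29280 ≈ 0.0651.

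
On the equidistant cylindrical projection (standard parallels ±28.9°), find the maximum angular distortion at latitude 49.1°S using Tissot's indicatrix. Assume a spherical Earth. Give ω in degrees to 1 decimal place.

The equidistant cylindrical projection with φ₀ = 28.9° has h = 1 (meridians true) and k = cos φ₀ / cos φ along parallels.
At 49.1°: h = 1.000, k = 1.337; principal scales a = 1.337, b = 1.000.
sin(ω/2) = (a − b)/(a + b) = 0.3371/2.337 = 0.1442, so ω = 2 arcsin(0.1442) ≈ 16.6°.

16.6°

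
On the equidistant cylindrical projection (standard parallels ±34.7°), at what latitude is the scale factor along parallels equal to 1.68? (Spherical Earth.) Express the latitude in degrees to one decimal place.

60.7°

The equidistant cylindrical projection with φ₀ = 34.7° has h = 1 (meridians true) and k = cos φ₀ / cos φ along parallels.
k = cos φ₀ / cos φ = 1.68  ⇒  cos φ = cos 34.7° / 1.68 = 0.4894.
φ = arccos(0.4894) ≈ 60.7°.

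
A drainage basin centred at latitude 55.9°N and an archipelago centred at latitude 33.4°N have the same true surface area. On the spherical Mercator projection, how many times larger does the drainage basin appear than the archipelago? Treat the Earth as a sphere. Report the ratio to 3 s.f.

2.22

Mercator areal scale is sec²φ.
At 55.9°: sec²(55.9°) = 1/0.5606² = 3.182.
At 33.4°: sec²(33.4°) = 1/0.8348² = 1.435.
Ratio = 3.182/1.435 = cos²(33.4°)/cos²(55.9°) ≈ 2.22.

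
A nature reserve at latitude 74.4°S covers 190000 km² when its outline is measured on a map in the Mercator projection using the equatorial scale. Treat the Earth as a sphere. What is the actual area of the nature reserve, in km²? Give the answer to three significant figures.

13700 km²

Mercator is conformal, so the point scale is isotropic: h = k = sec φ = 1/cos φ.
Areal scale = k² = sec²φ = 1/cos²(74.4°) = 1/0.2689² = 13.83.
True area = apparent / (areal scale) = 190000 / 13.83 ≈ 13700 km².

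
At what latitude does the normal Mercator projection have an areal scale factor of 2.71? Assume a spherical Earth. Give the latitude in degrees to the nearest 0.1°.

52.6°

Mercator areal scale is sec²φ.
sec²φ = 2.71  ⇒  cos²φ = 0.3690  ⇒  cos φ = 0.6075.
φ = arccos(0.6075) ≈ 52.6°.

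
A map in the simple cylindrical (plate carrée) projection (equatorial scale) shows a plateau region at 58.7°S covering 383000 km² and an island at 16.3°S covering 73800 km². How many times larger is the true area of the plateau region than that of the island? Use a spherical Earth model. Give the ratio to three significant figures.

Plate carrée has h = 1 and k = sec φ, giving areal scale sec φ; true area = (apparent area) · cos φ.
True area of plateau region: 383000 × cos(58.7°) = 383000 × 0.5195 = 199000 km².
True area of island: 73800 × cos(16.3°) = 73800 × 0.9598 = 70830 km².
Ratio = 199000 / 70830 ≈ 2.81.

2.81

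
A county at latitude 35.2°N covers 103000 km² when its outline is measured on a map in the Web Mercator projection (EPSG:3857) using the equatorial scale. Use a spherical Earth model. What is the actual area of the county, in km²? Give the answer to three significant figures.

68800 km²

Mercator is conformal, so the point scale is isotropic: h = k = sec φ = 1/cos φ.
Areal scale = k² = sec²φ = 1/cos²(35.2°) = 1/0.8171² = 1.498.
True area = apparent / (areal scale) = 103000 / 1.498 ≈ 68800 km².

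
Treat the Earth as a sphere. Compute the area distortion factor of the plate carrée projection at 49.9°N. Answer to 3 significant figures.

1.55

In the plate carrée (x = Rλ, y = Rφ), meridians are true-scale (h = 1) and parallels are stretched by k = sec φ.
Areal scale = h·k = 1 × sec φ; at 49.9°, h = 1.000, k = 1.552, so h·k = 1.552.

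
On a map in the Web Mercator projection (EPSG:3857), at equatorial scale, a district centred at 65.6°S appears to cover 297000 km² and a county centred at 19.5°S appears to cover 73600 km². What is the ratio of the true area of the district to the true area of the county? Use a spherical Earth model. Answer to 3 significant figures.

0.775

Since Mercator area scale is 1/cos²φ, the true area equals the apparent area multiplied by cos²φ.
True area of district: 297000 × cos²(65.6°) = 297000 × 0.1707 = 50680 km².
True area of county: 73600 × cos²(19.5°) = 73600 × 0.8886 = 65400 km².
Ratio = 50680 / 65400 ≈ 0.775.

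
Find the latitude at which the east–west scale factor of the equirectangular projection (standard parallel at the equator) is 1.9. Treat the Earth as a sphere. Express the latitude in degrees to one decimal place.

58.2°

Plate carrée: h = 1, k = sec φ along parallels.
sec φ = 1.9  ⇒  cos φ = 0.5263  ⇒  φ ≈ 58.2°.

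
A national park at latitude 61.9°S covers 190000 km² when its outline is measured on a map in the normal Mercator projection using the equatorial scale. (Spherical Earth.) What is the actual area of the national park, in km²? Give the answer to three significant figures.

The Mercator projection is conformal; its linear scale factor is the same in every direction and equals sec φ = 1/cos φ.
Areal scale = k² = sec²φ = 1/cos²(61.9°) = 1/0.4710² = 4.508.
True area = apparent / (areal scale) = 190000 / 4.508 ≈ 42200 km².

42200 km²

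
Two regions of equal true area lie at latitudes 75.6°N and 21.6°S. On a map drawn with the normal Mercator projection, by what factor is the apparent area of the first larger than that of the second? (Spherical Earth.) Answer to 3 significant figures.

14.0

Mercator is conformal with k = sec φ, so areal scale = k² = sec²φ.
At 75.6°: sec²(75.6°) = 1/0.2487² = 16.17.
At 21.6°: sec²(21.6°) = 1/0.9298² = 1.157.
Ratio = 16.17/1.157 = cos²(21.6°)/cos²(75.6°) ≈ 14.0.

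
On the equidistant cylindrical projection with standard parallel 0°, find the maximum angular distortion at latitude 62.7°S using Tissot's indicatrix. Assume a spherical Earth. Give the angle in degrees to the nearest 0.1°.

43.6°

Plate carrée maps x = Rλ, y = Rφ. The meridian scale is h = 1 and the parallel scale is k = 1/cos φ = sec φ.
At 62.7°: h = 1.000, k = 2.180; principal scales a = 2.180, b = 1.000.
sin(ω/2) = (a − b)/(a + b) = 1.180/3.180 = 0.3711, so ω = 2 arcsin(0.3711) ≈ 43.6°.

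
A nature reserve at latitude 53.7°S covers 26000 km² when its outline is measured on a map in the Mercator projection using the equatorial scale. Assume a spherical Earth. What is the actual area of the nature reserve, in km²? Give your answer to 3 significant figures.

For Mercator, h = k = sec φ (a conformal cylindrical projection has a single point scale, 1/cos φ).
Areal scale = k² = sec²φ = 1/cos²(53.7°) = 1/0.5920² = 2.853.
True area = apparent / (areal scale) = 26000 / 2.853 ≈ 9110 km².

9110 km²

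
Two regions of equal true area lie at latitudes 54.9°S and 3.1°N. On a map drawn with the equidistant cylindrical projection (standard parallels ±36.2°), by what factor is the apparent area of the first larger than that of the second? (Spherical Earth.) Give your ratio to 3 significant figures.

With standard parallel φ₀ = 36.2°, the equirectangular projection gives x = Rλ cos φ₀, y = Rφ, so h = 1 and k = cos 36.2° / cos φ.
Areal scale at 54.9°: h·k = 1.000 × 1.403 = 1.403.
Areal scale at 3.1°: h·k = 1.000 × 0.8081 = 0.8081.
Ratio = 1.403/0.8081 ≈ 1.74.

1.74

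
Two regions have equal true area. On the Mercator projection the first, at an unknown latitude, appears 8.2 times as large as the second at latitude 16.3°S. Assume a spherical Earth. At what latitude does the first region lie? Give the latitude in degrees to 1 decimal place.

For equal true areas on Mercator, apparent areas scale as sec²φ, so the ratio is cos²φ₂ / cos²φ₁.
cos²φ₂ / cos²φ₁ = 8.2  ⇒  cos φ₁ = cos 16.3° / √8.2 = 0.9598/2.864 = 0.3352.
φ₁ = arccos(0.3352) ≈ 70.4°.

70.4°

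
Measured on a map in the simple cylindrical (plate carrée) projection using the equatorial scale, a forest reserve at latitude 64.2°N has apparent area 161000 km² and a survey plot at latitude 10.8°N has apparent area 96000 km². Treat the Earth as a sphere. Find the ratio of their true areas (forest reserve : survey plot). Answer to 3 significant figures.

Plate carrée has h = 1 and k = sec φ, giving areal scale sec φ; true area = (apparent area) · cos φ.
True area of forest reserve: 161000 × cos(64.2°) = 161000 × 0.4352 = 70070 km².
True area of survey plot: 96000 × cos(10.8°) = 96000 × 0.9823 = 94300 km².
Ratio = 70070 / 94300 ≈ 0.743.

0.743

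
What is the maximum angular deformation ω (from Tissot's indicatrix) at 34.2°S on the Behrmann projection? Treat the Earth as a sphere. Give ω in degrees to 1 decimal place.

Behrmann is a cylindrical equal-area projection with standard parallels at ±30°. A cylindrical equal-area projection with standard parallel φ₀ has meridian scale h = cos φ / cos φ₀ and parallel scale k = cos φ₀ / cos φ (so areas are preserved, h·k = 1).
At 34.2°: h = 0.9550, k = 1.047; principal scales a = 1.047, b = 0.9550.
sin(ω/2) = (a − b)/(a + b) = 0.09206/2.002 = 0.04598, so ω = 2 arcsin(0.04598) ≈ 5.3°.

5.3°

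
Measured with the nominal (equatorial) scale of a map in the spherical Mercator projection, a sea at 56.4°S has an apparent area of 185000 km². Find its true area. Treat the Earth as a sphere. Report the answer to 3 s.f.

For Mercator, h = k = sec φ (a conformal cylindrical projection has a single point scale, 1/cos φ).
Areal scale = k² = sec²φ = 1/cos²(56.4°) = 1/0.5534² = 3.265.
True area = apparent / (areal scale) = 185000 / 3.265 ≈ 56700 km².

56700 km²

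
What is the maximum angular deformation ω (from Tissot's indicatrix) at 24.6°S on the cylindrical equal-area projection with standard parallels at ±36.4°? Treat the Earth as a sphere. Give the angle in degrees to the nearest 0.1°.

13.9°

For cylindrical equal-area with standard parallel φ₀, h = cos φ / cos φ₀ and k = cos φ₀ / cos φ, so h·k = 1.
At 24.6°: h = 1.130, k = 0.8852; principal scales a = 1.130, b = 0.8852.
sin(ω/2) = (a − b)/(a + b) = 0.2444/2.015 = 0.1213, so ω = 2 arcsin(0.1213) ≈ 13.9°.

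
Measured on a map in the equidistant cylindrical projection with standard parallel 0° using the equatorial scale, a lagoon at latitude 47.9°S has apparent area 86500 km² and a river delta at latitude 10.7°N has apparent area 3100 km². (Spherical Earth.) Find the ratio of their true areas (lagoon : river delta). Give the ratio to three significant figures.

Plate carrée has h = 1 and k = sec φ, giving areal scale sec φ; true area = (apparent area) · cos φ.
True area of lagoon: 86500 × cos(47.9°) = 86500 × 0.6704 = 57990 km².
True area of river delta: 3100 × cos(10.7°) = 3100 × 0.9826 = 3046 km².
Ratio = 57990 / 3046 ≈ 19.0.

19.0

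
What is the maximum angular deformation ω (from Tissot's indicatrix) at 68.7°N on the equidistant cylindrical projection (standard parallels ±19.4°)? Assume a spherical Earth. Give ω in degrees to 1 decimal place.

In the equirectangular projection with standard parallel φ₀ = 19.4° (x = Rλ cos φ₀, y = Rφ), meridians are true-scale (h = 1) and the parallel scale is k = cos φ₀ / cos φ.
At 68.7°: h = 1.000, k = 2.597; principal scales a = 2.597, b = 1.000.
sin(ω/2) = (a − b)/(a + b) = 1.597/3.597 = 0.4439, so ω = 2 arcsin(0.4439) ≈ 52.7°.

52.7°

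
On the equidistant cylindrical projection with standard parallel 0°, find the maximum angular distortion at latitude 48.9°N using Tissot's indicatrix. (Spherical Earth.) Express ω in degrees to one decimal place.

In the plate carrée (x = Rλ, y = Rφ), meridians are true-scale (h = 1) and parallels are stretched by k = sec φ.
At 48.9°: h = 1.000, k = 1.521; principal scales a = 1.521, b = 1.000.
sin(ω/2) = (a − b)/(a + b) = 0.5212/2.521 = 0.2067, so ω = 2 arcsin(0.2067) ≈ 23.9°.

23.9°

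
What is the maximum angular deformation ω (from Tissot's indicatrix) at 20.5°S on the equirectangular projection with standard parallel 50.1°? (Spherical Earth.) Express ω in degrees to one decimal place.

21.6°

In the equirectangular projection with standard parallel φ₀ = 50.1° (x = Rλ cos φ₀, y = Rφ), meridians are true-scale (h = 1) and the parallel scale is k = cos φ₀ / cos φ.
At 20.5°: h = 1.000, k = 0.6848; principal scales a = 1.000, b = 0.6848.
sin(ω/2) = (a − b)/(a + b) = 0.3152/1.685 = 0.1871, so ω = 2 arcsin(0.1871) ≈ 21.6°.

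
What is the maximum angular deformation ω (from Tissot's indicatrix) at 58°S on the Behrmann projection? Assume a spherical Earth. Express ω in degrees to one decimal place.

Behrmann is a cylindrical equal-area projection with standard parallels at ±30°. Cylindrical equal-area (φ₀ = 30°): h = cos φ / cos 30° along meridians, k = cos 30° / cos φ along parallels; h·k = 1.
At 58°: h = 0.6119, k = 1.634; principal scales a = 1.634, b = 0.6119.
sin(ω/2) = (a − b)/(a + b) = 1.022/2.246 = 0.4552, so ω = 2 arcsin(0.4552) ≈ 54.2°.

54.2°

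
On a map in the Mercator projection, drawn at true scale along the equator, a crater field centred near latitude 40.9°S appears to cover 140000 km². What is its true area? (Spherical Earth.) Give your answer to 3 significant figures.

80000 km²

For Mercator, h = k = sec φ (a conformal cylindrical projection has a single point scale, 1/cos φ).
Areal scale = k² = sec²φ = 1/cos²(40.9°) = 1/0.7559² = 1.750.
True area = apparent / (areal scale) = 140000 / 1.750 ≈ 80000 km².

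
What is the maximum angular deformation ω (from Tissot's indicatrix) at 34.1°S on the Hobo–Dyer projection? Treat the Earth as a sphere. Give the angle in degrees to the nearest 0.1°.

4.9°

The Hobo–Dyer projection is cylindrical equal-area with φ₀ = 37.5°. For cylindrical equal-area with standard parallel φ₀, h = cos φ / cos φ₀ and k = cos φ₀ / cos φ, so h·k = 1.
At 34.1°: h = 1.044, k = 0.9581; principal scales a = 1.044, b = 0.9581.
sin(ω/2) = (a − b)/(a + b) = 0.08566/2.002 = 0.04279, so ω = 2 arcsin(0.04279) ≈ 4.9°.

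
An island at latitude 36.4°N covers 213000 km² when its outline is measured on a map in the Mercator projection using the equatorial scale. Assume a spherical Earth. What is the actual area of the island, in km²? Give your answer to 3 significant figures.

For Mercator, h = k = sec φ (a conformal cylindrical projection has a single point scale, 1/cos φ).
Areal scale = k² = sec²φ = 1/cos²(36.4°) = 1/0.8049² = 1.544.
True area = apparent / (areal scale) = 213000 / 1.544 ≈ 138000 km².

138000 km²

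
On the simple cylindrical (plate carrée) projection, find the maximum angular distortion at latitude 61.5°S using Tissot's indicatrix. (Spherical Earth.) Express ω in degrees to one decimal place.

In the plate carrée (x = Rλ, y = Rφ), meridians are true-scale (h = 1) and parallels are stretched by k = sec φ.
At 61.5°: h = 1.000, k = 2.096; principal scales a = 2.096, b = 1.000.
sin(ω/2) = (a − b)/(a + b) = 1.096/3.096 = 0.3540, so ω = 2 arcsin(0.3540) ≈ 41.5°.

41.5°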